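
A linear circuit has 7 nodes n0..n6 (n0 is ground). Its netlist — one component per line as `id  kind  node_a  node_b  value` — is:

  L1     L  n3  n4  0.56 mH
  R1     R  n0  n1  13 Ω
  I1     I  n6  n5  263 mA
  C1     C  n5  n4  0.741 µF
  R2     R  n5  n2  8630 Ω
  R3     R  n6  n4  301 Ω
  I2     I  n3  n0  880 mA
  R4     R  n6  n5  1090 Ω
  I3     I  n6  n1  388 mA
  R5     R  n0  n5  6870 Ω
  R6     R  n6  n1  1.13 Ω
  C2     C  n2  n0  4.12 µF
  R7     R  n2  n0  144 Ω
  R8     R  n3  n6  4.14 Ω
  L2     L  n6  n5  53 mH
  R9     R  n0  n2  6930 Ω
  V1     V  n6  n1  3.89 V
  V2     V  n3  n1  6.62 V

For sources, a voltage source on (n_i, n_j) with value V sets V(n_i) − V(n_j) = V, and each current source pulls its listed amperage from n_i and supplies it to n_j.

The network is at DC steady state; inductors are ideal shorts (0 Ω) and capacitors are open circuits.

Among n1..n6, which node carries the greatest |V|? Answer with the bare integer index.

Element admittances at DC:
  L1: short n3↔n4 (DC inductor)
  Y(R1) = 0.07692 S between n0,n1
  I1: injects 0.263 A into n5 (from n6)
  Y(C1) = 0.000 S between n5,n4
  Y(R2) = 0.0001159 S between n5,n2
  Y(R3) = 0.003322 S between n6,n4
  I2: injects 0.88 A into n0 (from n3)
  Y(R4) = 0.0009174 S between n6,n5
  I3: injects 0.388 A into n1 (from n6)
  Y(R5) = 0.0001456 S between n0,n5
  Y(R6) = 0.8850 S between n6,n1
  Y(C2) = 0.000 S between n2,n0
  Y(R7) = 0.006944 S between n2,n0
  Y(R8) = 0.2415 S between n3,n6
  L2: short n6↔n5 (DC inductor)
  Y(R9) = 0.0001443 S between n0,n2
  V1: constraint V(n6)−V(n1) = 3.89
  V2: constraint V(n3)−V(n1) = 6.62
Assemble and solve the 10×10 MNA system:
  V(n1)=-11.41  V(n2)=-0.1210  V(n3)=-4.795  V(n4)=-4.795  V(n5)=-7.525  V(n6)=-7.525
  i(L1)=0.009070  i(L2)=-0.2650  i(V1)=-3.160  i(V2)=-1.548

1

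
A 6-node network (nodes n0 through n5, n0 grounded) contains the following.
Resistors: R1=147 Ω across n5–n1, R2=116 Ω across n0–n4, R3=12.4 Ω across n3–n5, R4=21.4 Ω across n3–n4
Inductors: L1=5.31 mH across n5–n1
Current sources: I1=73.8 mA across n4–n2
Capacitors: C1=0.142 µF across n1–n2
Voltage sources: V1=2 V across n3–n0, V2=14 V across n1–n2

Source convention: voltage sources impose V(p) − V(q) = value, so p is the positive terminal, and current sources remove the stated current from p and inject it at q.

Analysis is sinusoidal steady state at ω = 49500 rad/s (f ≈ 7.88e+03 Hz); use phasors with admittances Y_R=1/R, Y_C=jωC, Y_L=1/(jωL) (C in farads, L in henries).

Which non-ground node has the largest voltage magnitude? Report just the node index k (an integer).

Element admittances at ω=49500 rad/s:
  Y(R1) = 0.006803+0.000j S between n5,n1
  Y(R2) = 0.008621+0.000j S between n0,n4
  Y(L1) = 0.000-0.003805j S between n5,n1
  I1: injects 0.0738 A into n2 (from n4)
  Y(R3) = 0.08065+0.000j S between n3,n5
  Y(R4) = 0.04673+0.000j S between n3,n4
  Y(C1) = 0.000+0.007029j S between n1,n2
  V1: constraint V(n3)−V(n0) = 2
  V2: constraint V(n1)−V(n2) = 14
Assemble and solve the 7×7 MNA system:
  V(n1)=11.18+4.622j  V(n2)=-2.821+4.622j  V(n3)=2.000+0.000j  V(n4)=0.3552+0.000j  V(n5)=2.915+0.000j
  i(V1)=-0.003062+0.000j  i(V2)=-0.07380-0.09841j

1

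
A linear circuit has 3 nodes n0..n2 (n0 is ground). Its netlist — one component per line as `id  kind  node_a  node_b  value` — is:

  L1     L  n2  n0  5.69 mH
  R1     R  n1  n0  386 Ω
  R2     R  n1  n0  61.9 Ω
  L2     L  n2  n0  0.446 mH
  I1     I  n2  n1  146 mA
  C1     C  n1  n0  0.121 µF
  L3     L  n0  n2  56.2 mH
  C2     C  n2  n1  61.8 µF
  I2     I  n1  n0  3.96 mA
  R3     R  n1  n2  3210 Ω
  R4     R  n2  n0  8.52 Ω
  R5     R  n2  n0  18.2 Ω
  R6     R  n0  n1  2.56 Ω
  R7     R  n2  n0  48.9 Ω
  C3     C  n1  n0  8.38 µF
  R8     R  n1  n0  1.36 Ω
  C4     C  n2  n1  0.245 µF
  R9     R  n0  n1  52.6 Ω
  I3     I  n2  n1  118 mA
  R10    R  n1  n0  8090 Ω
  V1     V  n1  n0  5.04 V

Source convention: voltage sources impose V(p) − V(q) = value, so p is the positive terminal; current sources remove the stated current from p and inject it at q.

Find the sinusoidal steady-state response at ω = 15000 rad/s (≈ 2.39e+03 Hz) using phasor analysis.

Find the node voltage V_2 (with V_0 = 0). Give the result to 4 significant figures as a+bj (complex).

5.662+1.764j V

Element admittances at ω=15000 rad/s:
  Y(L1) = 0.000-0.01172j S between n2,n0
  Y(R1) = 0.002591+0.000j S between n1,n0
  Y(R2) = 0.01616+0.000j S between n1,n0
  Y(L2) = 0.000-0.1495j S between n2,n0
  I1: injects 0.146 A into n1 (from n2)
  Y(C1) = 0.000+0.001815j S between n1,n0
  Y(L3) = 0.000-0.001186j S between n0,n2
  Y(C2) = 0.000+0.9270j S between n2,n1
  I2: injects 0.00396 A into n0 (from n1)
  Y(R3) = 0.0003115+0.000j S between n1,n2
  Y(R4) = 0.1174+0.000j S between n2,n0
  Y(R5) = 0.05495+0.000j S between n2,n0
  Y(R6) = 0.3906+0.000j S between n0,n1
  Y(R7) = 0.02045+0.000j S between n2,n0
  Y(C3) = 0.000+0.1257j S between n1,n0
  Y(R8) = 0.7353+0.000j S between n1,n0
  Y(C4) = 0.000+0.003675j S between n2,n1
  Y(R9) = 0.01901+0.000j S between n0,n1
  I3: injects 0.118 A into n1 (from n2)
  Y(R10) = 0.0001236+0.000j S between n1,n0
  V1: constraint V(n1)−V(n0) = 5.04
Assemble and solve the 3×3 MNA system:
  V(n1)=5.040+0.000j  V(n2)=5.662+1.764j
  i(V1)=-7.247-0.06344j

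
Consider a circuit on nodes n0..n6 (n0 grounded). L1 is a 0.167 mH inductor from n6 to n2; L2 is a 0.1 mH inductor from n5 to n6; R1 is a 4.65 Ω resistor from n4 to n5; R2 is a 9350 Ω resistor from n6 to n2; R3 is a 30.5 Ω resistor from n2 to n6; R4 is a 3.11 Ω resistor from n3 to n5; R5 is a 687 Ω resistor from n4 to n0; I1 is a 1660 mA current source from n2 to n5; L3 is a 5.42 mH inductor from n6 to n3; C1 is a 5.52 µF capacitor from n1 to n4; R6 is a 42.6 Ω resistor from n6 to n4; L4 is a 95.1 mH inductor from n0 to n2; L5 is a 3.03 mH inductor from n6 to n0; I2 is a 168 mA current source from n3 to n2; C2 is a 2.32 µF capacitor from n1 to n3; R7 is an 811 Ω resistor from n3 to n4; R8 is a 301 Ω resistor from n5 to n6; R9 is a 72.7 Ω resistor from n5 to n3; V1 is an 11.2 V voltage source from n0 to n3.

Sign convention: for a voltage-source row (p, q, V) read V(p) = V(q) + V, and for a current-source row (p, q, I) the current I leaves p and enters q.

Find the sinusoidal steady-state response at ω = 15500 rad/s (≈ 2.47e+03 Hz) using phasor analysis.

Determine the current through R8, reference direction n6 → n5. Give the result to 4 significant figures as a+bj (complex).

MNA unknowns: 6 node voltages V₁..V_6 plus 1 source current (V1)
L1: Y=0.000-0.3863j on G[6,2]
L2: Y=0.000-0.6452j on G[5,6]
R1: Y=0.2151+0.000j on G[4,5]
R2: Y=0.0001070+0.000j on G[6,2]
R3: Y=0.03279+0.000j on G[2,6]
R4: Y=0.3215+0.000j on G[3,5]
R5: Y=0.001456+0.000j on G[4,0]
I1: z[2]−=1.66, z[5]+=1.66
L3: Y=0.000-0.01190j on G[6,3]
C1: Y=0.000+0.08556j on G[1,4]
R6: Y=0.02347+0.000j on G[6,4]
L4: Y=0.000-0.0006784j on G[0,2]
L5: Y=0.000-0.02129j on G[6,0]
I2: z[3]−=0.168, z[2]+=0.168
C2: Y=0.000+0.03596j on G[1,3]
R7: Y=0.001233+0.000j on G[3,4]
R8: Y=0.003322+0.000j on G[5,6]
R9: Y=0.01376+0.000j on G[5,3]
V1: row V0−V3=11.2, i_V1 at 0,3
solve → V1=-10.67-0.6780j, V2=-10.49-6.675j, V3=-11.20+0.000j, V4=-10.45-0.9629j, V5=-10.43-0.6808j, V6=-10.18-2.851j
aux → i_V1=-0.08044+0.2226j

0.0008258-0.007209j A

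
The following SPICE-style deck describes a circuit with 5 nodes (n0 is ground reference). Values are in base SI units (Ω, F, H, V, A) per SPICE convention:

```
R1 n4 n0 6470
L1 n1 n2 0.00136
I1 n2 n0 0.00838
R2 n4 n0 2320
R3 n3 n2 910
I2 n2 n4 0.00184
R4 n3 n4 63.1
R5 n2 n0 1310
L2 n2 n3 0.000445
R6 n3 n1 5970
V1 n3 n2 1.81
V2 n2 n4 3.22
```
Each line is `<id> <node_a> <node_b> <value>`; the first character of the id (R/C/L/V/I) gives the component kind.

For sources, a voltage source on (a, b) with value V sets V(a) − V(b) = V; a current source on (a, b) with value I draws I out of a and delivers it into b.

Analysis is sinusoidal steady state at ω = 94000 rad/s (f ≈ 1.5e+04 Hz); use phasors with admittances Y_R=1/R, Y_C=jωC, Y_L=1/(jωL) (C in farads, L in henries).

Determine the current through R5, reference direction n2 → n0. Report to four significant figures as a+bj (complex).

MNA unknowns: 4 node voltages V₁..V_4 plus 2 source currents (V1, V2)
R1: Y=0.0001546+0.000j on G[4,0]
L1: Y=0.000-0.007822j on G[1,2]
I1: z[2]−=0.00838, z[0]+=0.00838
R2: Y=0.0004310+0.000j on G[4,0]
R3: Y=0.001099+0.000j on G[3,2]
I2: z[2]−=0.00184, z[4]+=0.00184
R4: Y=0.01585+0.000j on G[3,4]
R5: Y=0.0007634+0.000j on G[2,0]
L2: Y=0.000-0.02391j on G[2,3]
R6: Y=0.0001675+0.000j on G[3,1]
V1: row V3−V2=1.81, i_V1 at 3,2
V2: row V2−V4=3.22, i_V2 at 2,4
solve → V1=-4.814+0.03874j, V2=-4.814+0.000j, V3=-3.004+0.000j, V4=-8.034+0.000j
aux → i_V1=-0.08201+0.04328j, i_V2=-0.08626+0.000j

-0.003675+0.000j A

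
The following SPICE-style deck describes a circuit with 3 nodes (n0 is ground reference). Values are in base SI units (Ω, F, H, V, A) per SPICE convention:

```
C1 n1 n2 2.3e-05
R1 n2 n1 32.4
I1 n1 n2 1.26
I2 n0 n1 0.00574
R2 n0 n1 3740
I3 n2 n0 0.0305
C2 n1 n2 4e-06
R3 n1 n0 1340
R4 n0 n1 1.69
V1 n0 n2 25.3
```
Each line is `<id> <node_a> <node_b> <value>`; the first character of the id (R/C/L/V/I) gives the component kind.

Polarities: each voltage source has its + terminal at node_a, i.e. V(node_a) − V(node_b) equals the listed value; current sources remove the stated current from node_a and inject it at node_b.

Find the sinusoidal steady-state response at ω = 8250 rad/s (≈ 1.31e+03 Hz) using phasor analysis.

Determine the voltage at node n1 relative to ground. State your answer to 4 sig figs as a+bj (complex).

-5.757-6.981j V

Apply KCL at each of the 2 non-ground nodes and solve the resulting linear system.
Node n1: branches {C1, R1, I1, I2, R2, C2, R3, R4} → V_1 = -5.757-6.981j
Node n2: branches {C1, R1, I1, I3, C2, V1} → V_2 = -25.30+0.000j
Source currents: i(V1)=-3.388-4.138j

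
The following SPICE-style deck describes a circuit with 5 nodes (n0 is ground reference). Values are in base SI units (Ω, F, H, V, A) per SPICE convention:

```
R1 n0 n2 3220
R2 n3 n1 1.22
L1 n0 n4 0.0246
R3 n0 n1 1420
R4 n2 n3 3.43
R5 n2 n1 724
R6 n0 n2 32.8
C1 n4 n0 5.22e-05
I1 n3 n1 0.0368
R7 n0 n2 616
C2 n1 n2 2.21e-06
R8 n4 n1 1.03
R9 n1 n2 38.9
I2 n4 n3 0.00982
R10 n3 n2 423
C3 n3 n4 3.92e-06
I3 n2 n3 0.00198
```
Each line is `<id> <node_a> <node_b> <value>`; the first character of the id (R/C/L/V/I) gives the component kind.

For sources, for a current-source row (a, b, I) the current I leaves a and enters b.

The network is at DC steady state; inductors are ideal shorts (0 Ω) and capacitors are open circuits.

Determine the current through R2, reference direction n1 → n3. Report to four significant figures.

0.02540 A

MNA unknowns: 4 node voltages V₁..V_4 plus 1 source current (L1)
R1: Y=0.0003106 on G[0,2]
R2: Y=0.8197 on G[3,1]
L1: row V0−V4=0, i_L1 at 0,4
R3: Y=0.0007042 on G[0,1]
R4: Y=0.2915 on G[2,3]
R5: Y=0.001381 on G[2,1]
R6: Y=0.03049 on G[0,2]
C1: Y=0.000 on G[4,0]
I1: z[3]−=0.0368, z[1]+=0.0368
R7: Y=0.001623 on G[0,2]
C2: Y=0.000 on G[1,2]
R8: Y=0.9709 on G[4,1]
R9: Y=0.02571 on G[1,2]
I2: z[4]−=0.00982, z[3]+=0.00982
R10: Y=0.002364 on G[3,2]
C3: Y=0.000 on G[3,4]
I3: z[2]−=0.00198, z[3]+=0.00198
solve → V1=0.01083, V2=-0.02154, V3=-0.02017, V4=0.000
aux → i_L1=-0.0006909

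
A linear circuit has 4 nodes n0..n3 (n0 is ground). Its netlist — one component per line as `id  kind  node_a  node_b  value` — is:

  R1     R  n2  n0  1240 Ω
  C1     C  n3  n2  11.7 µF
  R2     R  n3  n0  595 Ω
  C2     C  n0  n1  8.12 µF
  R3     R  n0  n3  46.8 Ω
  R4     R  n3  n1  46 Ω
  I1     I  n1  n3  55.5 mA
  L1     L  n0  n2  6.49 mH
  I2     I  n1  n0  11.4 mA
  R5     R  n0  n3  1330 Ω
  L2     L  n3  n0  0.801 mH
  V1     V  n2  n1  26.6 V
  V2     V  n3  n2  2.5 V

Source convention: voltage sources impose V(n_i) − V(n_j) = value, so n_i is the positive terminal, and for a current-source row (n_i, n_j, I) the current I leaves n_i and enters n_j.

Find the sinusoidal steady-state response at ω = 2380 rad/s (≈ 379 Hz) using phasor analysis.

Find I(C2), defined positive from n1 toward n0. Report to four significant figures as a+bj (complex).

Element admittances at ω=2380 rad/s:
  Y(R1) = 0.0008065+0.000j S between n2,n0
  Y(C1) = 0.000+0.02785j S between n3,n2
  Y(R2) = 0.001681+0.000j S between n3,n0
  Y(C2) = 0.000+0.01933j S between n0,n1
  Y(R3) = 0.02137+0.000j S between n0,n3
  Y(R4) = 0.02174+0.000j S between n3,n1
  I1: injects 0.0555 A into n3 (from n1)
  Y(L1) = 0.000-0.06474j S between n0,n2
  I2: injects 0.0114 A into n0 (from n1)
  Y(R5) = 0.0007519+0.000j S between n0,n3
  Y(L2) = 0.000-0.5246j S between n3,n0
  V1: constraint V(n2)−V(n1) = 26.6
  V2: constraint V(n3)−V(n2) = 2.5
Assemble and solve the 5×5 MNA system:
  V(n1)=-29.80+0.01385j  V(n2)=-3.202+0.01385j  V(n3)=-0.7021+0.01385j
  i(V1)=-0.5660-0.5759j  i(V2)=-0.5677-0.4382j

-0.0002676-0.5759j A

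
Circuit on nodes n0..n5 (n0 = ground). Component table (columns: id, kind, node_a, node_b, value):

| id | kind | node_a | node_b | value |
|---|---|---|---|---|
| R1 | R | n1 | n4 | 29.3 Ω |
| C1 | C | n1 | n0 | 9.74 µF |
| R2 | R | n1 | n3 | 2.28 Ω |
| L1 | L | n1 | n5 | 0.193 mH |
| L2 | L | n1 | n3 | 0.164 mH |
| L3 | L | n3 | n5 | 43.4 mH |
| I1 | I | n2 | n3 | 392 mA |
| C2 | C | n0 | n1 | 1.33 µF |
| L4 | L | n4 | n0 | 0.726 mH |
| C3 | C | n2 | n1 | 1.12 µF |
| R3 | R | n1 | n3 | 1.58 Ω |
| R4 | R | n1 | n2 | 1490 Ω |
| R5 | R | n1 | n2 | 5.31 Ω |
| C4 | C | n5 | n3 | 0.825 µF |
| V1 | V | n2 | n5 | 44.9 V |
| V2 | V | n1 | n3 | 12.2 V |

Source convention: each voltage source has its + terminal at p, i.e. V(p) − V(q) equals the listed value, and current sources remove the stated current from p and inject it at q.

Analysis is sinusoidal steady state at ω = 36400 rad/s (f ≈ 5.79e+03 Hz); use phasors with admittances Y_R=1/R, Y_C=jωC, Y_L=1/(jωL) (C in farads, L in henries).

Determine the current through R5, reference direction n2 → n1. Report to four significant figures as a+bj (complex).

1.462-4.852j A

MNA unknowns: 5 node voltages V₁..V_5 plus 2 source currents (V1, V2)
R1: Y=0.03413+0.000j on G[1,4]
C1: Y=0.000+0.3545j on G[1,0]
R2: Y=0.4386+0.000j on G[1,3]
L1: Y=0.000-0.1423j on G[1,5]
L2: Y=0.000-0.1675j on G[1,3]
L3: Y=0.000-0.0006330j on G[3,5]
I1: z[2]−=0.392, z[3]+=0.392
C2: Y=0.000+0.04841j on G[0,1]
L4: Y=0.000-0.03784j on G[4,0]
C3: Y=0.000+0.04077j on G[2,1]
R3: Y=0.6329+0.000j on G[1,3]
R4: Y=0.0006711+0.000j on G[1,2]
R5: Y=0.1883+0.000j on G[1,2]
C4: Y=0.000+0.03003j on G[5,3]
V1: row V2−V5=44.9, i_V1 at 2,5
V2: row V1−V3=12.2, i_V2 at 1,3
solve → V1=0.000+0.000j, V2=7.766-25.76j, V3=-12.20+0.000j, V4=0.000+0.000j, V5=-37.13-25.76j
aux → i_V1=-2.910+4.553j, i_V2=-14.22+2.777j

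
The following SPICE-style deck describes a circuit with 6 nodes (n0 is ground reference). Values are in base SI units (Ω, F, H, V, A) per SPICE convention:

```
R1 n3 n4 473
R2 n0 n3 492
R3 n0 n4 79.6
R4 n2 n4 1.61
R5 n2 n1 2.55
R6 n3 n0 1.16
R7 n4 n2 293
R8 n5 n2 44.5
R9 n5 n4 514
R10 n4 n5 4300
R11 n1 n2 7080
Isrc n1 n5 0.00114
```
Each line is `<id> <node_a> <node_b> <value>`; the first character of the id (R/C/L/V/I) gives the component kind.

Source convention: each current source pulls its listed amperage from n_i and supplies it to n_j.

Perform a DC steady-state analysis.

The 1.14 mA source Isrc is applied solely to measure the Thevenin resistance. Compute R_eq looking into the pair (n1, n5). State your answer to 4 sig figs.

R_eq = 43.13 Ω

Apply KCL at each of the 5 non-ground nodes and solve the resulting linear system.
Node n1: branches {R5, R11, Isrc} → V_1 = -0.003067
Node n2: branches {R4, R5, R7, R8, R11} → V_2 = -0.0001608
Node n3: branches {R1, R2, R6} → V_3 = 0.000
Node n4: branches {R1, R3, R4, R7, R9, R10} → V_4 = 0.000
Node n5: branches {R8, R9, R10, Isrc} → V_5 = 0.04610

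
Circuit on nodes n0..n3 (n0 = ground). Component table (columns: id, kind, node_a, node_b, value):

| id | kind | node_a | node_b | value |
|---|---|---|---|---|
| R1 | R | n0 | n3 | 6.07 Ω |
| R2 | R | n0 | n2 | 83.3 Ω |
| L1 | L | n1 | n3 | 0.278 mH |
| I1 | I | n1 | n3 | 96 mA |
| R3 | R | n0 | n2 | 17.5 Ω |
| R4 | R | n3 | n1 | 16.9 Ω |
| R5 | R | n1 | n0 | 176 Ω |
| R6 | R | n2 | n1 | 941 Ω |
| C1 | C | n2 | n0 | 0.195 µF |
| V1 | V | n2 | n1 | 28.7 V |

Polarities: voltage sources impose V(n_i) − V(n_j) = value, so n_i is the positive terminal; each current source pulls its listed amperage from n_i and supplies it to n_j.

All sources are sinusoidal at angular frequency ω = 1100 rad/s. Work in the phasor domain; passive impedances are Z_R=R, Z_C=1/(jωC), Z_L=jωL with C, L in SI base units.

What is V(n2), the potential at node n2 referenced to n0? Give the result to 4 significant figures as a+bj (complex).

20.41-0.3251j V

Apply KCL at each of the 3 non-ground nodes and solve the resulting linear system.
Node n1: branches {L1, I1, R4, R5, R6, V1} → V_1 = -8.294-0.3251j
Node n2: branches {R2, R3, R6, C1, V1} → V_2 = 20.41-0.3251j
Node n3: branches {R1, L1, I1, R4} → V_3 = -8.279+0.1211j
Source currents: i(V1)=-1.442+0.01810j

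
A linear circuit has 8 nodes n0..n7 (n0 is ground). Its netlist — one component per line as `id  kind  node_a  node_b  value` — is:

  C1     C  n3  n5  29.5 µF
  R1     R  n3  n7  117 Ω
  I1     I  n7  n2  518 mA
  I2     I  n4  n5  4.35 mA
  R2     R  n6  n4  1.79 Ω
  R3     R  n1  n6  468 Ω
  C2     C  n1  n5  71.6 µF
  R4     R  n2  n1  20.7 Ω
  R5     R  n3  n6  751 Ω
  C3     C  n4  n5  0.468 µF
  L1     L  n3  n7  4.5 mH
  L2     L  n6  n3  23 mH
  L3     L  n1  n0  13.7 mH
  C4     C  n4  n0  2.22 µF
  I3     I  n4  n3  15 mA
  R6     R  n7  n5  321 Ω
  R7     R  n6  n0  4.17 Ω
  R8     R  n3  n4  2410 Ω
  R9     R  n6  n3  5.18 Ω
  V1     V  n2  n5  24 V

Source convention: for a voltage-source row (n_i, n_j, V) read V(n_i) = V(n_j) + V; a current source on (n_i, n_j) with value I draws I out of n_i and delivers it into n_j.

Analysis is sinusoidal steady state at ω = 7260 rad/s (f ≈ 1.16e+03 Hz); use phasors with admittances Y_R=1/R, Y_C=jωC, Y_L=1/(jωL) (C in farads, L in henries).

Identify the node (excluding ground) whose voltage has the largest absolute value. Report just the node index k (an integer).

Apply KCL at each of the 7 non-ground nodes and solve the resulting linear system.
Node n1: branches {R3, C2, R4, L3} → V_1 = 0.6322-4.734j
Node n2: branches {I1, R4, V1} → V_2 = 24.39-2.436j
Node n3: branches {C1, R1, R5, L1, L2, I3, R8, R9} → V_3 = 0.4926+0.1045j
Node n4: branches {I2, R2, C3, C4, I3, R8} → V_4 = 0.1800+0.01055j
Node n5: branches {C1, I2, C2, C3, R6, V1} → V_5 = 0.3870-2.436j
Node n6: branches {R2, R3, R5, L2, R7, R9} → V_6 = 0.1992+0.01441j
Node n7: branches {R1, I1, L1, R6} → V_7 = -4.916-14.77j
Source currents: i(V1)=-0.6296-0.1110j

2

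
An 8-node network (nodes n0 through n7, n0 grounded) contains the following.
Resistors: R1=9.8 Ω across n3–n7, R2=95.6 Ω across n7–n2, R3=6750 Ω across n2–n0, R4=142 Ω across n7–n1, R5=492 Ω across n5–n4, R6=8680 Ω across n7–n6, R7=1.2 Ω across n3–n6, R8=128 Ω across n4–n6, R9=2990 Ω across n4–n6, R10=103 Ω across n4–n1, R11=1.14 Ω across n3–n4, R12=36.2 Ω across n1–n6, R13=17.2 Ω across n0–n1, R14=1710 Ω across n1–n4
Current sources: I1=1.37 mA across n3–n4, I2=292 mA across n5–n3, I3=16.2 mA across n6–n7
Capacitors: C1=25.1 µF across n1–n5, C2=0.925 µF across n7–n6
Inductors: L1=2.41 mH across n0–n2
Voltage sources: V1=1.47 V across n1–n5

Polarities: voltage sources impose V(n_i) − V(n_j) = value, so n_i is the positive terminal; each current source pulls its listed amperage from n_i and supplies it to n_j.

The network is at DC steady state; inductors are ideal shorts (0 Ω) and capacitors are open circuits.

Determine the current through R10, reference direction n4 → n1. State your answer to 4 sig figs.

0.05222 A

Element admittances at DC:
  Y(R1) = 0.1020 S between n3,n7
  I1: injects 0.00137 A into n4 (from n3)
  Y(C1) = 0.000 S between n1,n5
  Y(R2) = 0.01046 S between n7,n2
  Y(R3) = 0.0001481 S between n2,n0
  Y(C2) = 0.000 S between n7,n6
  Y(R4) = 0.007042 S between n7,n1
  L1: short n0↔n2 (DC inductor)
  Y(R5) = 0.002033 S between n5,n4
  Y(R6) = 0.0001152 S between n7,n6
  Y(R7) = 0.8333 S between n3,n6
  Y(R8) = 0.007812 S between n4,n6
  Y(R9) = 0.0003344 S between n4,n6
  I2: injects 0.292 A into n3 (from n5)
  Y(R10) = 0.009709 S between n4,n1
  Y(R11) = 0.8772 S between n3,n4
  Y(R12) = 0.02762 S between n1,n6
  Y(R13) = 0.05814 S between n0,n1
  Y(R14) = 0.0005848 S between n1,n4
  I3: injects 0.0162 A into n7 (from n6)
  V1: constraint V(n1)−V(n5) = 1.47
Assemble and solve the 9×9 MNA system:
  V(n1)=-0.7409  V(n2)=0.000  V(n3)=4.716  V(n4)=4.638  V(n5)=-2.211  V(n6)=4.523  V(n7)=4.118
  i(L1)=-0.04308  i(V1)=0.2781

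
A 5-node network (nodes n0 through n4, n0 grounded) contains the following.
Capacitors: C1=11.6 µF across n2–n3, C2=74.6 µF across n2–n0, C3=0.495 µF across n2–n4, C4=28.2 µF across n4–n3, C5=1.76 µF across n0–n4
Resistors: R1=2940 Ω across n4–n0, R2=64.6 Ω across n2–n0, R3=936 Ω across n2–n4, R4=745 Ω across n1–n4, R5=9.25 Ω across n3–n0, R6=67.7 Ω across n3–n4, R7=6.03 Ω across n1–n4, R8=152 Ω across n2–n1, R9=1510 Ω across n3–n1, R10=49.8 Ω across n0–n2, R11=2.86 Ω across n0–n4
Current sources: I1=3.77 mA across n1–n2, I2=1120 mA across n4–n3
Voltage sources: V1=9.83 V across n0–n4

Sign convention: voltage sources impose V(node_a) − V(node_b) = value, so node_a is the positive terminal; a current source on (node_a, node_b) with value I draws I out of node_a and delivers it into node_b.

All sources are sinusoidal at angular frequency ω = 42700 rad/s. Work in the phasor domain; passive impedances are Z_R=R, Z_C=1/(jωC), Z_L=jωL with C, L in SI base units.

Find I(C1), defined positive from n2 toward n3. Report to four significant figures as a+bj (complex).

-0.4899+3.053j A

MNA unknowns: 4 node voltages V₁..V_4 plus 1 source current (V1)
C1: Y=0.000+0.4953j on G[2,3]
R1: Y=0.0003401+0.000j on G[4,0]
R2: Y=0.01548+0.000j on G[2,0]
C2: Y=0.000+3.185j on G[2,0]
R3: Y=0.001068+0.000j on G[2,4]
C3: Y=0.000+0.02114j on G[2,4]
R4: Y=0.001342+0.000j on G[1,4]
R5: Y=0.1081+0.000j on G[3,0]
C4: Y=0.000+1.204j on G[4,3]
C5: Y=0.000+0.07515j on G[0,4]
R6: Y=0.01477+0.000j on G[3,4]
I1: z[1]−=0.00377, z[2]+=0.00377
R7: Y=0.1658+0.000j on G[1,4]
R8: Y=0.006579+0.000j on G[2,1]
R9: Y=0.0006623+0.000j on G[3,1]
I2: z[4]−=1.12, z[3]+=1.12
R10: Y=0.02008+0.000j on G[0,2]
R11: Y=0.3497+0.000j on G[0,4]
V1: row V0−V4=9.83, i_V1 at 0,4
solve → V1=-9.509-0.009769j, V2=-1.015-0.1449j, V3=-7.178-1.134j, V4=-9.830+0.000j
aux → i_V1=-3.791-4.099j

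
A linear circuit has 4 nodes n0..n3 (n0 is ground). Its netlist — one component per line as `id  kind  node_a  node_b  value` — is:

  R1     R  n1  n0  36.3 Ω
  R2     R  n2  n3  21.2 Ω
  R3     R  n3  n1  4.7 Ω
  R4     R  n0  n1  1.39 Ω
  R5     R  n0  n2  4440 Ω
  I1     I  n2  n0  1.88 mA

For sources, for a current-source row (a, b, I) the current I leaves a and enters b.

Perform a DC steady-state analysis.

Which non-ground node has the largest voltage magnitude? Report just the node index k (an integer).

MNA unknowns: 3 node voltages V₁..V_3
R1: Y=0.02755 on G[1,0]
R2: Y=0.04717 on G[2,3]
R3: Y=0.2128 on G[3,1]
R4: Y=0.7194 on G[0,1]
R5: Y=0.0002252 on G[0,2]
I1: z[2]−=0.00188, z[0]+=0.00188
solve → V1=-0.002501, V2=-0.05090, V3=-0.01128

2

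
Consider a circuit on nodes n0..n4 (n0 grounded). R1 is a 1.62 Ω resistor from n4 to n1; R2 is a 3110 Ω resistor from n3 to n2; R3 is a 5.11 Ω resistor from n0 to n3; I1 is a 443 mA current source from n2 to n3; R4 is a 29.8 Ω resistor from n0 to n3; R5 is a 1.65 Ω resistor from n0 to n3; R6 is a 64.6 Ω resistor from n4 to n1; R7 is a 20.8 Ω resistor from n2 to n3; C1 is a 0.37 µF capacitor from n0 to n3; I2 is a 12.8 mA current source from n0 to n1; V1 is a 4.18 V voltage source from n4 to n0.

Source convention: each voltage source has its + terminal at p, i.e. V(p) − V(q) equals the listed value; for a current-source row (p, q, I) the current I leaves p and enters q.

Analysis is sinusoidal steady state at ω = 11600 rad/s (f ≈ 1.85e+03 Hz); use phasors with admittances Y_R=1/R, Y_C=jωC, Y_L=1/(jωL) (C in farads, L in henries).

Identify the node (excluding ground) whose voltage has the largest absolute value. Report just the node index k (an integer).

2

MNA unknowns: 4 node voltages V₁..V_4 plus 1 source current (V1)
R1: Y=0.6173+0.000j on G[4,1]
R2: Y=0.0003215+0.000j on G[3,2]
R3: Y=0.1957+0.000j on G[0,3]
I1: z[2]−=0.443, z[3]+=0.443
R4: Y=0.03356+0.000j on G[0,3]
R5: Y=0.6061+0.000j on G[0,3]
R6: Y=0.01548+0.000j on G[4,1]
R7: Y=0.04808+0.000j on G[2,3]
C1: Y=0.000+0.004292j on G[0,3]
I2: z[0]−=0.0128, z[1]+=0.0128
V1: row V4−V0=4.18, i_V1 at 4,0
solve → V1=4.200+0.000j, V2=-9.153+0.000j, V3=0.000+0.000j, V4=4.180+0.000j
aux → i_V1=0.01280+0.000j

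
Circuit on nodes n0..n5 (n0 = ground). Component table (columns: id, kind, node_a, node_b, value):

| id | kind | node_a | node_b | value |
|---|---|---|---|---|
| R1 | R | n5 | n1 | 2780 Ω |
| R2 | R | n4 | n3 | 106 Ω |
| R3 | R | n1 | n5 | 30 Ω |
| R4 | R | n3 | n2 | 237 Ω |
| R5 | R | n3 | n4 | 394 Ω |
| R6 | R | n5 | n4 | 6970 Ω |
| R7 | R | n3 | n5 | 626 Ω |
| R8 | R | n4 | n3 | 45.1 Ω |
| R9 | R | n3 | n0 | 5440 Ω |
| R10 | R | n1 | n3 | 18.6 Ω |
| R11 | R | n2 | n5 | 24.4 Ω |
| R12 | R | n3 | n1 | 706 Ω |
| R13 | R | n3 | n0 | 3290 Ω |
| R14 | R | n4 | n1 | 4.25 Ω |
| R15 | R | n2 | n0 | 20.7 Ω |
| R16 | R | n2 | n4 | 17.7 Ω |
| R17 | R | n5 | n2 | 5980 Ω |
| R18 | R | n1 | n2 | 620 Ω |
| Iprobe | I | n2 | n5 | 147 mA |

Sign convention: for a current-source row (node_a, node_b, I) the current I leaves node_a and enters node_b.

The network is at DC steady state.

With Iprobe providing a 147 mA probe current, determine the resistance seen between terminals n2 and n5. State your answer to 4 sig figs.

R_eq = 16.06 Ω

MNA unknowns: 5 node voltages V₁..V_5
R1: Y=0.0003597 on G[5,1]
R2: Y=0.009434 on G[4,3]
R3: Y=0.03333 on G[1,5]
R4: Y=0.004219 on G[3,2]
R5: Y=0.002538 on G[3,4]
R6: Y=0.0001435 on G[5,4]
R7: Y=0.001597 on G[3,5]
R8: Y=0.02217 on G[4,3]
R9: Y=0.0001838 on G[3,0]
R10: Y=0.05376 on G[1,3]
R11: Y=0.04098 on G[2,5]
R12: Y=0.001416 on G[3,1]
R13: Y=0.0003040 on G[3,0]
R14: Y=0.2353 on G[4,1]
R15: Y=0.04831 on G[2,0]
R16: Y=0.05650 on G[2,4]
R17: Y=0.0001672 on G[5,2]
R18: Y=0.001613 on G[1,2]
Iprobe: z[2]−=0.147, z[5]+=0.147
solve → V1=0.9485, V2=-0.008710, V3=0.8626, V4=0.7743, V5=2.351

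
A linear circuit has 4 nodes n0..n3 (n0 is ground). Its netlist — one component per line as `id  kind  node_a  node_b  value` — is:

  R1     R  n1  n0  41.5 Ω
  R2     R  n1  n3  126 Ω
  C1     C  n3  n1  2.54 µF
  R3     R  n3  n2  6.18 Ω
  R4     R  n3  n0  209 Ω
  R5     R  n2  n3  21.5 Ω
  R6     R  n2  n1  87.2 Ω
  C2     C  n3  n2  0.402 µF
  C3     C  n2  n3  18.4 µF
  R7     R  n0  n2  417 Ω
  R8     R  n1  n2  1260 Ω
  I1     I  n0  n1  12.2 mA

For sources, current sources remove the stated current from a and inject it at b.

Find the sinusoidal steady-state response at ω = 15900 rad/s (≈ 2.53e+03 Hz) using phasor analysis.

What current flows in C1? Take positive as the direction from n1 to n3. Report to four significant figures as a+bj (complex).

Apply KCL at each of the 3 non-ground nodes and solve the resulting linear system.
Node n1: branches {R1, R2, C1, R6, R8, I1} → V_1 = 0.3973-0.01120j
Node n2: branches {R3, R5, R6, C2, C3, R7, R8} → V_2 = 0.3640+0.03755j
Node n3: branches {R2, C1, R3, R4, R5, C2, C3} → V_3 = 0.3663+0.03758j

0.001970+0.001255j A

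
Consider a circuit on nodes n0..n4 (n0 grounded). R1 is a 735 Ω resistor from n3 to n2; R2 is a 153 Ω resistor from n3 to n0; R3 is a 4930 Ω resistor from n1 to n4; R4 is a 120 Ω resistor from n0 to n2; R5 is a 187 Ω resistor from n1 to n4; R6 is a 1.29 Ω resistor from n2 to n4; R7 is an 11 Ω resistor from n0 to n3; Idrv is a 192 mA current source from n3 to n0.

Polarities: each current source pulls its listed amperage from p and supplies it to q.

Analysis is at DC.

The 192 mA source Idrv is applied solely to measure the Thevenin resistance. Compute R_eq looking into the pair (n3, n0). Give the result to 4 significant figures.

Element admittances at DC:
  Y(R1) = 0.001361 S between n3,n2
  Y(R2) = 0.006536 S between n3,n0
  Y(R3) = 0.0002028 S between n1,n4
  Y(R4) = 0.008333 S between n0,n2
  Y(R5) = 0.005348 S between n1,n4
  Y(R6) = 0.7752 S between n2,n4
  Y(R7) = 0.09091 S between n0,n3
  Idrv: injects 0.192 A into n0 (from n3)
Assemble and solve the 4×4 MNA system:
  V(n1)=-0.2733  V(n2)=-0.2733  V(n3)=-1.947  V(n4)=-0.2733

R_eq = 10.14 Ω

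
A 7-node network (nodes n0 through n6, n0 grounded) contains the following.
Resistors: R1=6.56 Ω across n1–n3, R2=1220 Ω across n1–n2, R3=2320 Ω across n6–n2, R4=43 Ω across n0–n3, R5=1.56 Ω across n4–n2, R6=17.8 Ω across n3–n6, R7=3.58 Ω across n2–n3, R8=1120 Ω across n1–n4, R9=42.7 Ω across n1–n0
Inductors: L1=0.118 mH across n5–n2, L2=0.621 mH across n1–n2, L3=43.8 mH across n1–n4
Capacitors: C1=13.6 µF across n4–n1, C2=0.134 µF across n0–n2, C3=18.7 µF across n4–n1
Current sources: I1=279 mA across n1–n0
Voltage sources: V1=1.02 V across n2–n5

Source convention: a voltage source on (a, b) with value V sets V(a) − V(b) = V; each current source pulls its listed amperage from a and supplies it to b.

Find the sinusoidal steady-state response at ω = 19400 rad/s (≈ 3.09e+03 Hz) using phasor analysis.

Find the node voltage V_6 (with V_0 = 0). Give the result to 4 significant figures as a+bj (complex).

-5.752+0.3027j V

Element admittances at ω=19400 rad/s:
  Y(R1) = 0.1524+0.000j S between n1,n3
  Y(R2) = 0.0008197+0.000j S between n1,n2
  Y(R3) = 0.0004310+0.000j S between n6,n2
  Y(L1) = 0.000-0.4368j S between n5,n2
  Y(L2) = 0.000-0.08301j S between n1,n2
  Y(C1) = 0.000+0.2638j S between n4,n1
  Y(R4) = 0.02326+0.000j S between n0,n3
  Y(C2) = 0.000+0.002600j S between n0,n2
  Y(R5) = 0.6410+0.000j S between n4,n2
  Y(R6) = 0.05618+0.000j S between n3,n6
  Y(C3) = 0.000+0.3628j S between n4,n1
  Y(R7) = 0.2793+0.000j S between n2,n3
  Y(L3) = 0.000-0.001177j S between n1,n4
  I1: injects 0.279 A into n0 (from n1)
  Y(R8) = 0.0008929+0.000j S between n1,n4
  Y(R9) = 0.02342+0.000j S between n1,n0
  V1: constraint V(n2)−V(n5) = 1.02
Assemble and solve the 7×7 MNA system:
  V(n1)=-6.170+0.3653j  V(n2)=-6.000+0.2939j  V(n3)=-5.750+0.3028j  V(n4)=-6.119+0.2434j  V(n5)=-7.020+0.2939j  V(n6)=-5.752+0.3027j
  i(V1)=0.000+0.4456j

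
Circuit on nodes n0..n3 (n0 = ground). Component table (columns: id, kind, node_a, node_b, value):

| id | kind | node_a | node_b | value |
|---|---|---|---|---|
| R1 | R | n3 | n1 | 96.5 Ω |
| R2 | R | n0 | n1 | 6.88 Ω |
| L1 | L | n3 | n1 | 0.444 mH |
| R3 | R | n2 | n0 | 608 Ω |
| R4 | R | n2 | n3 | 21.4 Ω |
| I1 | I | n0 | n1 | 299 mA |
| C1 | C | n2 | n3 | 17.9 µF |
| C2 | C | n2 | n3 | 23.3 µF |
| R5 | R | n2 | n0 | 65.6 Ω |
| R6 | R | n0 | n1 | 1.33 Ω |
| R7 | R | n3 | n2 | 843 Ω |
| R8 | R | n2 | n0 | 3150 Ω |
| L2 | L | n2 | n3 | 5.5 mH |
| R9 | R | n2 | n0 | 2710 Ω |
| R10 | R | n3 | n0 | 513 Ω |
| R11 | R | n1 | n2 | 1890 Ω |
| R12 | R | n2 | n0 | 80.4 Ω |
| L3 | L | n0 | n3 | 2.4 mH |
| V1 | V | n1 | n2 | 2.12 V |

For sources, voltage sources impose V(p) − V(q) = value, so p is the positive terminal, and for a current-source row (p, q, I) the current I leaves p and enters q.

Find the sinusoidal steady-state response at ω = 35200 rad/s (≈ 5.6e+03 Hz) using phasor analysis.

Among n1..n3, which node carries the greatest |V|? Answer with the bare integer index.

MNA unknowns: 3 node voltages V₁..V_3 plus 1 source current (V1)
R1: Y=0.01036+0.000j on G[3,1]
R2: Y=0.1453+0.000j on G[0,1]
L1: Y=0.000-0.06398j on G[3,1]
R3: Y=0.001645+0.000j on G[2,0]
R4: Y=0.04673+0.000j on G[2,3]
I1: z[0]−=0.299, z[1]+=0.299
C1: Y=0.000+0.6301j on G[2,3]
C2: Y=0.000+0.8202j on G[2,3]
R5: Y=0.01524+0.000j on G[2,0]
R6: Y=0.7519+0.000j on G[0,1]
R7: Y=0.001186+0.000j on G[3,2]
R8: Y=0.0003175+0.000j on G[2,0]
L2: Y=0.000-0.005165j on G[2,3]
R9: Y=0.0003690+0.000j on G[2,0]
R10: Y=0.001949+0.000j on G[3,0]
R11: Y=0.0005291+0.000j on G[1,2]
R12: Y=0.01244+0.000j on G[2,0]
L3: Y=0.000-0.01184j on G[0,3]
V1: row V1−V2=2.12, i_V1 at 1,2
solve → V1=0.3955-0.02336j, V2=-1.724-0.02336j, V3=-1.837-0.04702j
aux → i_V1=-0.08167+0.1636j

3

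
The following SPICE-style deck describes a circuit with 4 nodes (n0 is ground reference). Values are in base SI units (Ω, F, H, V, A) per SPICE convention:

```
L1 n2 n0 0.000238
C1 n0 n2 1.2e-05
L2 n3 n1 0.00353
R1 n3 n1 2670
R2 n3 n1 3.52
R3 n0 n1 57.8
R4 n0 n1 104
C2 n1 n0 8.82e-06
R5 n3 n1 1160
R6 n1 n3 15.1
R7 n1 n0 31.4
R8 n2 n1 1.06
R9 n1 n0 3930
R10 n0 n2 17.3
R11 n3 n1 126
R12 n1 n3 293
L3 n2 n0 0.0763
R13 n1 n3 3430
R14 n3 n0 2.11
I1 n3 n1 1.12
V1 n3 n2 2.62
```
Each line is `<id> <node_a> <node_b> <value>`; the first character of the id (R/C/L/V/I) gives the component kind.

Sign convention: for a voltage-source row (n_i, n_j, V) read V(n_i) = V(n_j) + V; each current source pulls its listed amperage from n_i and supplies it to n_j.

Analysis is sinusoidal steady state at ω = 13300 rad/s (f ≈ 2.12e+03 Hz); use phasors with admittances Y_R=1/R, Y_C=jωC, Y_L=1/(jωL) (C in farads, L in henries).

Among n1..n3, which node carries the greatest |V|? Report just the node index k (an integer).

Element admittances at ω=13300 rad/s:
  Y(L1) = 0.000-0.3159j S between n2,n0
  Y(C1) = 0.000+0.1596j S between n0,n2
  Y(L2) = 0.000-0.02130j S between n3,n1
  Y(R1) = 0.0003745+0.000j S between n3,n1
  Y(R2) = 0.2841+0.000j S between n3,n1
  Y(R3) = 0.01730+0.000j S between n0,n1
  Y(R4) = 0.009615+0.000j S between n0,n1
  Y(C2) = 0.000+0.1173j S between n1,n0
  Y(R5) = 0.0008621+0.000j S between n3,n1
  Y(R6) = 0.06623+0.000j S between n1,n3
  Y(R7) = 0.03185+0.000j S between n1,n0
  Y(R8) = 0.9434+0.000j S between n2,n1
  Y(R9) = 0.0002545+0.000j S between n1,n0
  Y(R10) = 0.05780+0.000j S between n0,n2
  Y(R11) = 0.007937+0.000j S between n3,n1
  Y(R12) = 0.003413+0.000j S between n1,n3
  Y(L3) = 0.000-0.0009854j S between n2,n0
  Y(R13) = 0.0002915+0.000j S between n1,n3
  Y(R14) = 0.4739+0.000j S between n3,n0
  I1: injects 1.12 A into n1 (from n3)
  V1: constraint V(n3)−V(n2) = 2.62
Assemble and solve the 4×4 MNA system:
  V(n1)=-0.6394-0.4101j  V(n2)=-2.216-0.4690j  V(n3)=0.4040-0.4690j
  i(V1)=-1.689+0.2659j

2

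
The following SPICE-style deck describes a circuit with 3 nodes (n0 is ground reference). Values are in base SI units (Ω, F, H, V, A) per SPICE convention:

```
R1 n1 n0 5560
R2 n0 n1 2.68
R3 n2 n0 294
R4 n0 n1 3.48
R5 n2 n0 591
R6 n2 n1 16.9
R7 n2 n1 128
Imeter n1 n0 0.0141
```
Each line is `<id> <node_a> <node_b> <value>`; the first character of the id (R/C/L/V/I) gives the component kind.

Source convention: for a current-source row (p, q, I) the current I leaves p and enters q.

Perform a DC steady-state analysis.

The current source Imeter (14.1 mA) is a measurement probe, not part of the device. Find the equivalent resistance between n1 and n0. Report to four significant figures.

R_eq = 1.503 Ω

MNA unknowns: 2 node voltages V₁..V_2
R1: Y=0.0001799 on G[1,0]
R2: Y=0.3731 on G[0,1]
R3: Y=0.003401 on G[2,0]
R4: Y=0.2874 on G[0,1]
R5: Y=0.001692 on G[2,0]
R6: Y=0.05917 on G[2,1]
R7: Y=0.007812 on G[2,1]
Imeter: z[1]−=0.0141, z[0]+=0.0141
solve → V1=-0.02119, V2=-0.01969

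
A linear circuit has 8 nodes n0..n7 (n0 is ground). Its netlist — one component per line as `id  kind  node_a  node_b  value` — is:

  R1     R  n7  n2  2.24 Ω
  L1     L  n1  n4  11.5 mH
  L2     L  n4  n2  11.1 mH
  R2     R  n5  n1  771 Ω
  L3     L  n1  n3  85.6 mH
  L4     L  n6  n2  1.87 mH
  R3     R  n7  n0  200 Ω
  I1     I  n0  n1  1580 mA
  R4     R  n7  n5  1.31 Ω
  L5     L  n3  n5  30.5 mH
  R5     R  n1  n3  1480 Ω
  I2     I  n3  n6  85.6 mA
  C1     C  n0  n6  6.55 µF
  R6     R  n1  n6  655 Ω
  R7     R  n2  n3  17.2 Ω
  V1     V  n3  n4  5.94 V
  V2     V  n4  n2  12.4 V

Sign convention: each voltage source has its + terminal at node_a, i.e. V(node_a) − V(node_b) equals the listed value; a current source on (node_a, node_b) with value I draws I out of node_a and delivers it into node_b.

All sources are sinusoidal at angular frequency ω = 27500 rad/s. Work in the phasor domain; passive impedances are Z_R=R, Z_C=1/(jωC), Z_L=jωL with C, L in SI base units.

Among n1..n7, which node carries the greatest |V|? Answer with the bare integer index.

MNA unknowns: 7 node voltages V₁..V_7 plus 2 source currents (V1, V2)
R1: Y=0.4464+0.000j on G[7,2]
L1: Y=0.000-0.003162j on G[1,4]
L2: Y=0.000-0.003276j on G[4,2]
R2: Y=0.001297+0.000j on G[5,1]
L3: Y=0.000-0.0004248j on G[1,3]
L4: Y=0.000-0.01945j on G[6,2]
R3: Y=0.005000+0.000j on G[7,0]
I1: z[0]−=1.58, z[1]+=1.58
R4: Y=0.7634+0.000j on G[7,5]
L5: Y=0.000-0.001192j on G[3,5]
R5: Y=0.0006757+0.000j on G[1,3]
I2: z[3]−=0.0856, z[6]+=0.0856
C1: Y=0.000+0.1801j on G[0,6]
R6: Y=0.001527+0.000j on G[1,6]
R7: Y=0.05814+0.000j on G[2,3]
V1: row V3−V4=5.94, i_V1 at 3,4
V2: row V4−V2=12.4, i_V2 at 4,2
solve → V1=262.0+244.8j, V2=29.19+40.64j, V3=47.53+40.64j, V4=41.59+40.64j, V5=29.92+41.05j, V6=-1.131-7.952j, V7=29.53+40.73j
aux → i_V1=-0.9197+0.06782j, i_V2=-0.2742-0.5886j

1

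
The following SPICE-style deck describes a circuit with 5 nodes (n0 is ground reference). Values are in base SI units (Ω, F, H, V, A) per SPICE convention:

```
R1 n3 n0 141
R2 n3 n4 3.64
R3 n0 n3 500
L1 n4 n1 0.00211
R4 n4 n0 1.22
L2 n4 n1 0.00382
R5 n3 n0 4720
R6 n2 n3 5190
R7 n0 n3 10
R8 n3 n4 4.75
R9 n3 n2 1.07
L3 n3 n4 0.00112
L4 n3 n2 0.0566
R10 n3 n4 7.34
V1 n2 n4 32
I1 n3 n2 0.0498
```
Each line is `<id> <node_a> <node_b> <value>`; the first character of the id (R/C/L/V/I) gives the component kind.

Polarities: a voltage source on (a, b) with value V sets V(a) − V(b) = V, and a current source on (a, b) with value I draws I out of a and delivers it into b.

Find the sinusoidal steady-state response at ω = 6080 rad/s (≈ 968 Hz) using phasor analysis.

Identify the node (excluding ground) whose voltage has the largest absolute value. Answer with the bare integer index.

Element admittances at ω=6080 rad/s:
  Y(R1) = 0.007092+0.000j S between n3,n0
  Y(R2) = 0.2747+0.000j S between n3,n4
  Y(R3) = 0.002000+0.000j S between n0,n3
  Y(L1) = 0.000-0.07795j S between n4,n1
  Y(R4) = 0.8197+0.000j S between n4,n0
  Y(L2) = 0.000-0.04306j S between n4,n1
  Y(R5) = 0.0002119+0.000j S between n3,n0
  Y(R6) = 0.0001927+0.000j S between n2,n3
  Y(R7) = 0.1000+0.000j S between n0,n3
  Y(R8) = 0.2105+0.000j S between n3,n4
  Y(R9) = 0.9346+0.000j S between n3,n2
  Y(L3) = 0.000-0.1469j S between n3,n4
  Y(L4) = 0.000-0.002906j S between n3,n2
  Y(R10) = 0.1362+0.000j S between n3,n4
  V1: constraint V(n2)−V(n4) = 32
  I1: injects 0.0498 A into n2 (from n3)
Assemble and solve the 5×5 MNA system:
  V(n1)=-2.109-0.1845j  V(n2)=29.89-0.1845j  V(n3)=15.82+1.384j  V(n4)=-2.109-0.1845j
  i(V1)=-13.10+1.507j

2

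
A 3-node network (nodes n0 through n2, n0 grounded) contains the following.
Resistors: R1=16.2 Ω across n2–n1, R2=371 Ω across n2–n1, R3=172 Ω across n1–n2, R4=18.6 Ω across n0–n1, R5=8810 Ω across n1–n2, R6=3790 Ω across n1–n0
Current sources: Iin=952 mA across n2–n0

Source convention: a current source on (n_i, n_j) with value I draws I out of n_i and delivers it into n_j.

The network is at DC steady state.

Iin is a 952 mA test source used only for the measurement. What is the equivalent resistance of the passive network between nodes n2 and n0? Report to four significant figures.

R_eq = 32.72 Ω

Apply KCL at each of the 2 non-ground nodes and solve the resulting linear system.
Node n1: branches {R1, R2, R3, R4, R5, R6} → V_1 = -17.62
Node n2: branches {R1, R2, R3, R5, Iin} → V_2 = -31.15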